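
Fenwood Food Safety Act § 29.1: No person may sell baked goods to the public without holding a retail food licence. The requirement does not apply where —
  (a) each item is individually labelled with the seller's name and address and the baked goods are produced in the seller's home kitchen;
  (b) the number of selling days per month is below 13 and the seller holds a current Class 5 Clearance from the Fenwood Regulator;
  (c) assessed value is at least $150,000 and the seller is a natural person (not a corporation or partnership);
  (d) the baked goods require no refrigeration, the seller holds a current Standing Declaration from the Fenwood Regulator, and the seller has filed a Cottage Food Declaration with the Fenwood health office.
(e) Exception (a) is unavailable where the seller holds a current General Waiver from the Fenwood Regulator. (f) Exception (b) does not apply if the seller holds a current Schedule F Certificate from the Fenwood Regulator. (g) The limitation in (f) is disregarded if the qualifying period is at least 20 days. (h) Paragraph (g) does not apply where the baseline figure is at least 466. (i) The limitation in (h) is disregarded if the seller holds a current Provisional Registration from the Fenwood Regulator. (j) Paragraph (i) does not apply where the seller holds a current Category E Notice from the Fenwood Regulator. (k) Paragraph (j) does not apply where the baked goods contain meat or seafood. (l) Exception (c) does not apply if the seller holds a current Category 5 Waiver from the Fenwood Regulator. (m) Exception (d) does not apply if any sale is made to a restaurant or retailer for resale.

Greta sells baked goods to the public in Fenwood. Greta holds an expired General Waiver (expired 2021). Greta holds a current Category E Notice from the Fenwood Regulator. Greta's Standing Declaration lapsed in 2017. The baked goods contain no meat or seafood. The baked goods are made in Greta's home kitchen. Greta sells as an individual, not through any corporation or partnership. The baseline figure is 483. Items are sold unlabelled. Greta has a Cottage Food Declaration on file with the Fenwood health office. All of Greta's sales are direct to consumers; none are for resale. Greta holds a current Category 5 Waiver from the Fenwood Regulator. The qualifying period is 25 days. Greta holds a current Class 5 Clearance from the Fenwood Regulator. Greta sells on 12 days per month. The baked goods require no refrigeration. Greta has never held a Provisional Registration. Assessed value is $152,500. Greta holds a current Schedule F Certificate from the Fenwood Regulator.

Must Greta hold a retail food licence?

Yes — Greta must hold a retail food licence.

Exception (a) requires that each item is individually labelled with the seller's name and address; but items are sold unlabelled, so (a) is unavailable.
Exception (b)'s conditions are all satisfied: the number of selling days per month is 12, below the 13 limit; a current Class 5 Clearance is held. Turning to paragraphs (f)–(k): (f) operates against (b): a current Schedule F Certificate is held. (g) would limit (f) — the qualifying period is 25 days, meeting the 20 days threshold — but (h) sets (g) aside: (h) operates — the baseline figure is 483, meeting the 466 threshold. (i) does not operate here (there is no Provisional Registration in force), so (h) stands. (b) is therefore removed.
Exception (c)'s conditions are all satisfied: assessed value is $152,500, meeting the $150,000 threshold; the seller is a natural person. However, paragraph (l) must be considered: (l) operates against (c): a current Category 5 Waiver is held. (c) is therefore removed.
Exception (d) requires that the seller holds a current Standing Declaration from the Fenwood Regulator; but no current Standing Declaration is held, so (d) is unavailable.
No exception displaces § 29.1.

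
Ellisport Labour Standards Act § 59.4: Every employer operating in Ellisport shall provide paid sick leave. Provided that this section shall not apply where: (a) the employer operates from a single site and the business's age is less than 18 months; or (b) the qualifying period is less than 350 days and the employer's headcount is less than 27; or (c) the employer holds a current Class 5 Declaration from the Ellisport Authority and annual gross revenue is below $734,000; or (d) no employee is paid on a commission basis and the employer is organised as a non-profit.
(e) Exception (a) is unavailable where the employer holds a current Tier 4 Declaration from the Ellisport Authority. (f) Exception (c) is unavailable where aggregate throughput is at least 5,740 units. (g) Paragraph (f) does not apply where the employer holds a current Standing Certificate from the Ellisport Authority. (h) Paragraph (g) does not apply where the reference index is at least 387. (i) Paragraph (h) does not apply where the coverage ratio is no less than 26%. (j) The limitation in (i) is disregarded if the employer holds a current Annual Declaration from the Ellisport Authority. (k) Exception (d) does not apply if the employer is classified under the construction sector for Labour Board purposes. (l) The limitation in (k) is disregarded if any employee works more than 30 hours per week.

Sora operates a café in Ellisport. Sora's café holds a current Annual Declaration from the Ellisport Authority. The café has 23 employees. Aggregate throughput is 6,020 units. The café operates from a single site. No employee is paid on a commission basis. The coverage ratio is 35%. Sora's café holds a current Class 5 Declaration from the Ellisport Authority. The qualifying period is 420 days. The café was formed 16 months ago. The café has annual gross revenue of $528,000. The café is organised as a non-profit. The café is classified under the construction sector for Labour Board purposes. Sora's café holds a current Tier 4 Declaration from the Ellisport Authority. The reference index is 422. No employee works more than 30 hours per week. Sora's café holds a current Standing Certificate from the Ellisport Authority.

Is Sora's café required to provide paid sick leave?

Yes — Sora's café must provide paid sick leave.

Exception (a)'s conditions are all satisfied: the employer operates from a single site; the business's age is 16 months, less than the 18 months limit. But applying paragraph (e): (e) applies — a current Tier 4 Declaration is held. Exception (a) does not apply.
Exception (b) fails — the qualifying period is 420 days, not less than 350 days.
Exception (c)'s conditions are all satisfied: a current Class 5 Declaration is held; annual gross revenue is $528,000, below the $734,000 limit. But applying paragraphs (f)–(j): (f) operates against (c): aggregate throughput is 6,020 units, meeting the 5,740 units threshold. (g) applies (a current Standing Certificate is held), but yields to (h): (h) operates — the reference index is 422, meeting the 387 threshold. (i) would limit (h) — the coverage ratio is 35%, meeting the 26% threshold — but (j) sets (i) aside: (j) operates against (i): a current Annual Declaration is held. (c) is therefore removed.
Exception (d)'s conditions are all satisfied: no employee is paid on commission; the employer is a non-profit. But applying paragraphs (k)–(l): (k) operates against (d): the café is classified under the construction sector. (l), which would lift (k), is inapplicable — no employee exceeds 30 hours/week. (d) is therefore removed.
None of the exceptions is available; § 59.4 applies in full.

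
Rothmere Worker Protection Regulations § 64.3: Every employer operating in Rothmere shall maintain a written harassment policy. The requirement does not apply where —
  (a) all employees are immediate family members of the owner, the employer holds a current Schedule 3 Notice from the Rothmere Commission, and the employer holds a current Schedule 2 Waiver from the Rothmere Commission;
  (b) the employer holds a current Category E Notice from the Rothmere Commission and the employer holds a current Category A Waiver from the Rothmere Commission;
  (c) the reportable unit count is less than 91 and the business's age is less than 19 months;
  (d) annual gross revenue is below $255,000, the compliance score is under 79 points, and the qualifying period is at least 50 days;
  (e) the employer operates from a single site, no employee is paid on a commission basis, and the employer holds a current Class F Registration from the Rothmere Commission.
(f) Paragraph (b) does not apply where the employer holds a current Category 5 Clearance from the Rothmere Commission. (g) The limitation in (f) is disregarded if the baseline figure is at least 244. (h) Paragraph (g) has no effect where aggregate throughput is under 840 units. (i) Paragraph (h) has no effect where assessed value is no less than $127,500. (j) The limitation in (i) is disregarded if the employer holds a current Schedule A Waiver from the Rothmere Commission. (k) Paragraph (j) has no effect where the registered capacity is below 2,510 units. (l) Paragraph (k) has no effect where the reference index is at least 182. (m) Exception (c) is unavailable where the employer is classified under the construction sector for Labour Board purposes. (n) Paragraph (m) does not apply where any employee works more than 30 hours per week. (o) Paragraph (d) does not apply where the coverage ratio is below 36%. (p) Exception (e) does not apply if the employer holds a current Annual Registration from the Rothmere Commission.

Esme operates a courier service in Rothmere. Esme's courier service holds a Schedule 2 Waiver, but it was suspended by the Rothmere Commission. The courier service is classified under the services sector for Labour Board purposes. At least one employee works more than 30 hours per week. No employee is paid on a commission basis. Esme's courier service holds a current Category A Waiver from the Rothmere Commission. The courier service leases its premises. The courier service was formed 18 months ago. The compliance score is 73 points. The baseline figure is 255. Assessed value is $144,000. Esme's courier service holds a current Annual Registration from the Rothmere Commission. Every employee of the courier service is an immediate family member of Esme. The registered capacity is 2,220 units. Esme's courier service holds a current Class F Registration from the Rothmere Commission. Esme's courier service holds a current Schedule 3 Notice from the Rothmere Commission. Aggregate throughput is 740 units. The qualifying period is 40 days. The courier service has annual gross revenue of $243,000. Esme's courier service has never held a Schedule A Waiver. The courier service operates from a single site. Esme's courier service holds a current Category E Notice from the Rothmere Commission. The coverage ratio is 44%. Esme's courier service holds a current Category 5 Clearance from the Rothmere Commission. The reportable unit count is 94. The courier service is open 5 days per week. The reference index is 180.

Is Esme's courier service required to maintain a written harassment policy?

Exception (a) does not apply: the Schedule 2 Waiver is not current.
Exception (b): a current Category E Notice is held; a current Category A Waiver is held — every condition holds. Under paragraphs (f)–(l): (f) applies (a current Category 5 Clearance is held), but is overridden by (g): (g) operates — the baseline figure is 255, meeting the 244 threshold. (h) would limit (g) — aggregate throughput is 740 units, under the 840 units limit — but (i) sets (h) aside: (i) is engaged — assessed value is $144,000, meeting the $127,500 threshold. (j) is not triggered (the Schedule A Waiver is not current), so (i) stands. (b) remains available.
Exception (c) fails — the reportable unit count is 94, not less than 91.
Exception (d) does not apply: the qualifying period is 40 days, short of 50 days.
All of (e)'s requirements are met (the employer operates from a single site; no employee is paid on commission; a current Class F Registration is held). Turning to paragraph (p): (p) is triggered — a current Annual Registration is held. Exception (e) does not apply.

No — exception (b) applies; Esme's courier service is not required to maintain a written harassment policy.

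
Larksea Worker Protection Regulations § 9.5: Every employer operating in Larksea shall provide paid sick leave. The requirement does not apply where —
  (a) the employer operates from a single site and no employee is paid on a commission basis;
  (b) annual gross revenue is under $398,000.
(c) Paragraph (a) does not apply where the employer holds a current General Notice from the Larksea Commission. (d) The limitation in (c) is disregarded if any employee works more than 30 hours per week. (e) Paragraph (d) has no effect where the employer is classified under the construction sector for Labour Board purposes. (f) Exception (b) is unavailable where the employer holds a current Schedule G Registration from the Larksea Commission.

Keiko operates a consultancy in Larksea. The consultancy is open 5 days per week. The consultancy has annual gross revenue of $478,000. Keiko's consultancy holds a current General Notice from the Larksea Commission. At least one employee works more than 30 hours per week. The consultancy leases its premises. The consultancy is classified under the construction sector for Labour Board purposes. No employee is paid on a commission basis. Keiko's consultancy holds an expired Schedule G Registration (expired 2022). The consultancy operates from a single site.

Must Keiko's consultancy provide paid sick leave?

Exception (a)'s conditions are all satisfied: the employer operates from a single site; no employee is paid on commission. But applying paragraphs (c)–(e): (c) operates against (a): a current General Notice is held. (d) would limit (c) — at least one employee exceeds 30 hours/week — but (e) sets (d) aside: (e) is engaged — the consultancy is classified under the construction sector. So (a) is unavailable.
Exception (b) fails — annual gross revenue is $478,000, not under $398,000.
No exception applies. The general rule governs.

Yes — Keiko's consultancy must provide paid sick leave.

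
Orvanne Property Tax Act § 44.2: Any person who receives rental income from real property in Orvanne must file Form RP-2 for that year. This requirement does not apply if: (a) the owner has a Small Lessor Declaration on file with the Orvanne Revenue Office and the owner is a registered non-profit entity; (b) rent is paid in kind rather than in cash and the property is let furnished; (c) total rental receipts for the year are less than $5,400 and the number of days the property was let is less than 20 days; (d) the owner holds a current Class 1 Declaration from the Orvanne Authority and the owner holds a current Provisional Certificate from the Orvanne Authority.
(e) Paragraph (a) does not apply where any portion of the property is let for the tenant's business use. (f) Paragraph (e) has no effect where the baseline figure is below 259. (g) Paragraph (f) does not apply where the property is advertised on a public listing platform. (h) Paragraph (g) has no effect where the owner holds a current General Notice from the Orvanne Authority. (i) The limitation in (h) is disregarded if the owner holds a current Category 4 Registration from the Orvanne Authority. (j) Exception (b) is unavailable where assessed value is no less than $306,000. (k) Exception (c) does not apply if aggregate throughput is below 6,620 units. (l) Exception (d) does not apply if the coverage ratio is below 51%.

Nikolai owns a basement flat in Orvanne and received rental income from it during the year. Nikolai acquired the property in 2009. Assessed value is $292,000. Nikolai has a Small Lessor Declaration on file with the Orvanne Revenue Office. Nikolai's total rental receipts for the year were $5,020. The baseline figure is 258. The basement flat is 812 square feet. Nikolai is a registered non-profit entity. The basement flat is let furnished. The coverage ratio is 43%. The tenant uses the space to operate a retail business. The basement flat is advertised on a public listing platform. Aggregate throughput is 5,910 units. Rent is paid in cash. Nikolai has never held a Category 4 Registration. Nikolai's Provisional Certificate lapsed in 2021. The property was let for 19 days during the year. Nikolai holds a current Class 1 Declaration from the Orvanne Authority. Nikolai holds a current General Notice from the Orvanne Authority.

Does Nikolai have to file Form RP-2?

Exception (a): a Small Lessor Declaration is on file; Nikolai is a registered non-profit — every condition holds. Considering the limiting provisions: (e) is engaged (the space is let for business use), but is overridden by (f): (f) operates — the baseline figure is 258, below the 259 limit. (g) operates (the property is publicly advertised), but is itself disapplied by (h): (h) operates against (g): a current General Notice is held. (i), which would lift (h), is not triggered — no current Category 4 Registration is held. So (a) applies.
Exception (b) does not apply: rent is paid in cash.
Exception (c): total rental receipts for the year are $5,020, less than the $5,400 limit; the number of days the property was let is 19 days, less than the 20 days limit — every condition holds. But: (k) operates against (c): aggregate throughput is 5,910 units, below the 6,620 units limit. Exception (c) does not apply.
Exception (d) requires that the owner holds a current Provisional Certificate from the Orvanne Authority; but no current Provisional Certificate is held, so (d) is unavailable.

No — exception (a) applies; Nikolai is not required to file Form RP-2.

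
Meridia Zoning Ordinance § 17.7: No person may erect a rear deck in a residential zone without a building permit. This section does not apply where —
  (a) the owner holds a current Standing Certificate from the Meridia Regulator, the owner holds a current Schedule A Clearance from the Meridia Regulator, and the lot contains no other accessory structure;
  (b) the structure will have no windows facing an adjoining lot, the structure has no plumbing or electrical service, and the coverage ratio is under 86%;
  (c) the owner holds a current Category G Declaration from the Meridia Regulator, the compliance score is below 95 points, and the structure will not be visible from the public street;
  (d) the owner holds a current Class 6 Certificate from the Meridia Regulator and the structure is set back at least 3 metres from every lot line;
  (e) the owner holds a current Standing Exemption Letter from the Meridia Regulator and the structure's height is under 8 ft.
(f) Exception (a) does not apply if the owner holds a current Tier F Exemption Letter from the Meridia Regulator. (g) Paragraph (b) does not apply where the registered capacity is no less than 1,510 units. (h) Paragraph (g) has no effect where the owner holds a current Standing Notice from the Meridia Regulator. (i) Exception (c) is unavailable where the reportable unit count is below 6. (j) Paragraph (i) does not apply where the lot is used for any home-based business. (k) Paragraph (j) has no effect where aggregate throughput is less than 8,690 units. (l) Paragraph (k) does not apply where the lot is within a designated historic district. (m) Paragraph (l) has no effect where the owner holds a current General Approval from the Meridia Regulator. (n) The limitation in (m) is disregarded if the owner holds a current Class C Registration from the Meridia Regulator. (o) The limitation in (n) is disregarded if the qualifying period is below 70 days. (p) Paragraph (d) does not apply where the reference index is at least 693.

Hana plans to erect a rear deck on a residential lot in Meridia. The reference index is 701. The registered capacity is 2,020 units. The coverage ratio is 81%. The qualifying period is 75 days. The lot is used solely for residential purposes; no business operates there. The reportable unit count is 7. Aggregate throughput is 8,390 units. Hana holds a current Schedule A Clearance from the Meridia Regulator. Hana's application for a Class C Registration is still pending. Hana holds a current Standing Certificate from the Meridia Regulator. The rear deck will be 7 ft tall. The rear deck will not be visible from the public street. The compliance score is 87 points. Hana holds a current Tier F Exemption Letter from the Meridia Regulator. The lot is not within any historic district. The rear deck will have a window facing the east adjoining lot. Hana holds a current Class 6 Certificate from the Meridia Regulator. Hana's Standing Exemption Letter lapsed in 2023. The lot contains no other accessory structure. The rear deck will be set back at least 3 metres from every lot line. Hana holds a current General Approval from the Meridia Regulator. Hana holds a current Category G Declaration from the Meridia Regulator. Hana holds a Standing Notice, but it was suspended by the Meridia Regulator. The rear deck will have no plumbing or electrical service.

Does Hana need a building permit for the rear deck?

All of (a)'s requirements are met (a current Standing Certificate is held; a current Schedule A Clearance is held; the lot has no other accessory structure). However, paragraph (f) must be considered: (f) is triggered — a current Tier F Exemption Letter is held. So (a) is unavailable.
Exception (b) fails — a window faces an adjoining lot.
Exception (c): a current Category G Declaration is held; the compliance score is 87 points, below the 95 points limit; the structure will not be visible from the street — every condition holds. Considering the limiting provisions: (i) is not engaged — the reportable unit count is 7, not below 6. Exception (c) stands.
Exception (d) is satisfied on its face — a current Class 6 Certificate is held; the setback is at least 3 m on every side. Turning to paragraph (p): (p) operates against (d): the reference index is 701, meeting the 693 threshold. Exception (d) does not apply.
Exception (e) does not apply: there is no Standing Exemption Letter in force.

No — exception (c) applies; Hana does not need a building permit.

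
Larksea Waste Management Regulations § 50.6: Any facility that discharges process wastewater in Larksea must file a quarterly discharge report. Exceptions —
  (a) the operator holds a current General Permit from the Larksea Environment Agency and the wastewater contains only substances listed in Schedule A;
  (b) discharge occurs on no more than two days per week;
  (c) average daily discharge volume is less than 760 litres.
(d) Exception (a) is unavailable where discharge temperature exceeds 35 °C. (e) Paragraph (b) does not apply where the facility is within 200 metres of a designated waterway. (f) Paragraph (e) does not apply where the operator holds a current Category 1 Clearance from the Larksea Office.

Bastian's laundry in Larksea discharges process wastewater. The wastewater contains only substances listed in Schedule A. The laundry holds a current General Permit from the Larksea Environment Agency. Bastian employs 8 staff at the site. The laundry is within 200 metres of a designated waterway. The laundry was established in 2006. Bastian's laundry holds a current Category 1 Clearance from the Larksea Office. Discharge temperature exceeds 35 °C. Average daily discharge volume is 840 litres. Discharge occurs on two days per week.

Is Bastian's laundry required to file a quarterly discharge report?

No — exception (b) applies; Bastian's laundry is not required to file a quarterly discharge report.

Exception (a)'s conditions are all satisfied: a current General Permit is held; the wastewater is Schedule-A-only. Turning to paragraph (d): (d) operates against (a): discharge temperature exceeds 35 °C. (a) is therefore removed.
Exception (b): discharge occurs on no more than two days per week — every condition holds. Applying paragraphs (e)–(f): (e) applies (the laundry is within 200 m of a designated waterway), but is itself disapplied by (f): (f) operates against (e): a current Category 1 Clearance is held. (b) remains available.
Exception (c) fails — average daily discharge volume is 840 litres, not less than 760 litres.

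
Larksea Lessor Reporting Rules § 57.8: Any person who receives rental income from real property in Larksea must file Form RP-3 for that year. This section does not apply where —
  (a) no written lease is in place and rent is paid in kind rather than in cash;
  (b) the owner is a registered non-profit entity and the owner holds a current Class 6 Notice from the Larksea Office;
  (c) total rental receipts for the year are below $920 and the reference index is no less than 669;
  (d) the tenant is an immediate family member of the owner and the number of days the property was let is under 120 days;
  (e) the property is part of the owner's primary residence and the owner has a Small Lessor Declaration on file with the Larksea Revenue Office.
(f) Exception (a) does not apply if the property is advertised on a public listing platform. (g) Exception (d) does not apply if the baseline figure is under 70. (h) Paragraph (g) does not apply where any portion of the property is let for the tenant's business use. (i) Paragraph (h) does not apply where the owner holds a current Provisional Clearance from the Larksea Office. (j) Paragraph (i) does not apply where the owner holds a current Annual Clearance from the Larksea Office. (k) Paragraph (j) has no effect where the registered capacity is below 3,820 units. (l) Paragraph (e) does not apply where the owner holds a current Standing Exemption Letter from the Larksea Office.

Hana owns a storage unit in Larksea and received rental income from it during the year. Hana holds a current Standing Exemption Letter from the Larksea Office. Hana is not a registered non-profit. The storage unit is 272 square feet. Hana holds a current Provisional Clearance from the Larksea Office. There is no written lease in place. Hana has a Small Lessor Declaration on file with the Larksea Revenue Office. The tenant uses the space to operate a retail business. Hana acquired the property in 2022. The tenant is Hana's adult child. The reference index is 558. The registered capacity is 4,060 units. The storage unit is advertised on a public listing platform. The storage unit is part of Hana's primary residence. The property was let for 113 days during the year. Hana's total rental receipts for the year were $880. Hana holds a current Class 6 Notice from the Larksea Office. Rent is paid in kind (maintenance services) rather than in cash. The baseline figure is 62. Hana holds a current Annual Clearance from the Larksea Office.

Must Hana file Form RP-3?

Exception (a): there is no written lease; rent is paid in kind — every condition holds. But applying paragraph (f): (f) applies — the property is publicly advertised. So (a) is unavailable.
Exception (b) requires that the owner is a registered non-profit entity; but Hana is not a registered non-profit, so (b) is unavailable.
Exception (c) fails — the reference index is 558, short of 669.
All of (d)'s requirements are met (the tenant is an immediate family member; the number of days the property was let is 113 days, under the 120 days limit). Applying paragraphs (g)–(k): (g) would limit (d) — the baseline figure is 62, under the 70 limit — but (h) sets (g) aside: (h) applies — the space is let for business use. (i) would limit (h) — a current Provisional Clearance is held — but (j) sets (i) aside: (j) operates — a current Annual Clearance is held. (k), which would lift (j), is not engaged — the registered capacity is 4,060 units, not below 3,820 units. Exception (d) stands.
Exception (e)'s conditions are all satisfied: the storage unit is part of the primary residence; a Small Lessor Declaration is on file. Turning to paragraph (l): (l) operates against (e): a current Standing Exemption Letter is held. So (e) is unavailable.

No — exception (d) applies; Hana is not required to file Form RP-3.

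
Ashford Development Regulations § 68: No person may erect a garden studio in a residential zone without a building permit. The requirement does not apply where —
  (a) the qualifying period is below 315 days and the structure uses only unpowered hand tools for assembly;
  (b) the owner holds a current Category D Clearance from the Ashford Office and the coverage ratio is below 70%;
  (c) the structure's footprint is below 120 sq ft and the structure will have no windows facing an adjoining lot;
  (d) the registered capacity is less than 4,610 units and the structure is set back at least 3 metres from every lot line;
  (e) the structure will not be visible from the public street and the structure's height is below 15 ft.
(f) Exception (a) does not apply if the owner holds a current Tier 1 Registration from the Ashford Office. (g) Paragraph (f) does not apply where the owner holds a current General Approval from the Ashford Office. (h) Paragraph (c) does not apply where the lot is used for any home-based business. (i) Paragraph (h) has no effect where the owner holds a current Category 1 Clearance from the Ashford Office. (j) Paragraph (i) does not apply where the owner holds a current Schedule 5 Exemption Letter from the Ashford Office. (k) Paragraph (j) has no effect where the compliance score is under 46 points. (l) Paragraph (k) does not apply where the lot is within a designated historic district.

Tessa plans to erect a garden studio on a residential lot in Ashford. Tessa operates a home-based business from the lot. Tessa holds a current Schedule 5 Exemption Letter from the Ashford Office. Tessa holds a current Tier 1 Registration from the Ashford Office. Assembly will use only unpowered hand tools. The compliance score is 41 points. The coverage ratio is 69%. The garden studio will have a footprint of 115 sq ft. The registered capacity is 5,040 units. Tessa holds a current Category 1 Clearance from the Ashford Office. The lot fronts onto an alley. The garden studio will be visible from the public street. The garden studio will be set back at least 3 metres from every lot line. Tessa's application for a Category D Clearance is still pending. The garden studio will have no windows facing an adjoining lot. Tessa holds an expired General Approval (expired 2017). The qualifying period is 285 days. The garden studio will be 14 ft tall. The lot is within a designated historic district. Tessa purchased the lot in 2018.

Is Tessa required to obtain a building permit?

All of (a)'s requirements are met (the qualifying period is 285 days, below the 315 days limit; assembly uses only hand tools). However, paragraphs (f)–(g) must be considered: (f) operates against (a): a current Tier 1 Registration is held. (g), which would lift (f), is inapplicable — no current General Approval is held. Exception (a) does not apply.
Exception (b) does not apply: the Category D Clearance is not current.
Exception (c) is satisfied on its face — the structure's footprint is 115 sq ft, below the 120 sq ft limit; no windows face an adjoining lot. Turning to paragraphs (h)–(l): (h) operates against (c): a home-based business operates on the lot. (i) is triggered (a current Category 1 Clearance is held), but is set aside by (j): (j) operates against (i): a current Schedule 5 Exemption Letter is held. (k) applies (the compliance score is 41 points, under the 46 points limit), but yields to (l): (l) operates against (k): the lot is in a historic district. (c) is therefore removed.
Exception (d) does not apply: the registered capacity is 5,040 units, not less than 4,610 units.
Exception (e) does not apply: the structure will be visible from the street.
No exception applies. The general rule governs.

Yes — Tessa must obtain a building permit.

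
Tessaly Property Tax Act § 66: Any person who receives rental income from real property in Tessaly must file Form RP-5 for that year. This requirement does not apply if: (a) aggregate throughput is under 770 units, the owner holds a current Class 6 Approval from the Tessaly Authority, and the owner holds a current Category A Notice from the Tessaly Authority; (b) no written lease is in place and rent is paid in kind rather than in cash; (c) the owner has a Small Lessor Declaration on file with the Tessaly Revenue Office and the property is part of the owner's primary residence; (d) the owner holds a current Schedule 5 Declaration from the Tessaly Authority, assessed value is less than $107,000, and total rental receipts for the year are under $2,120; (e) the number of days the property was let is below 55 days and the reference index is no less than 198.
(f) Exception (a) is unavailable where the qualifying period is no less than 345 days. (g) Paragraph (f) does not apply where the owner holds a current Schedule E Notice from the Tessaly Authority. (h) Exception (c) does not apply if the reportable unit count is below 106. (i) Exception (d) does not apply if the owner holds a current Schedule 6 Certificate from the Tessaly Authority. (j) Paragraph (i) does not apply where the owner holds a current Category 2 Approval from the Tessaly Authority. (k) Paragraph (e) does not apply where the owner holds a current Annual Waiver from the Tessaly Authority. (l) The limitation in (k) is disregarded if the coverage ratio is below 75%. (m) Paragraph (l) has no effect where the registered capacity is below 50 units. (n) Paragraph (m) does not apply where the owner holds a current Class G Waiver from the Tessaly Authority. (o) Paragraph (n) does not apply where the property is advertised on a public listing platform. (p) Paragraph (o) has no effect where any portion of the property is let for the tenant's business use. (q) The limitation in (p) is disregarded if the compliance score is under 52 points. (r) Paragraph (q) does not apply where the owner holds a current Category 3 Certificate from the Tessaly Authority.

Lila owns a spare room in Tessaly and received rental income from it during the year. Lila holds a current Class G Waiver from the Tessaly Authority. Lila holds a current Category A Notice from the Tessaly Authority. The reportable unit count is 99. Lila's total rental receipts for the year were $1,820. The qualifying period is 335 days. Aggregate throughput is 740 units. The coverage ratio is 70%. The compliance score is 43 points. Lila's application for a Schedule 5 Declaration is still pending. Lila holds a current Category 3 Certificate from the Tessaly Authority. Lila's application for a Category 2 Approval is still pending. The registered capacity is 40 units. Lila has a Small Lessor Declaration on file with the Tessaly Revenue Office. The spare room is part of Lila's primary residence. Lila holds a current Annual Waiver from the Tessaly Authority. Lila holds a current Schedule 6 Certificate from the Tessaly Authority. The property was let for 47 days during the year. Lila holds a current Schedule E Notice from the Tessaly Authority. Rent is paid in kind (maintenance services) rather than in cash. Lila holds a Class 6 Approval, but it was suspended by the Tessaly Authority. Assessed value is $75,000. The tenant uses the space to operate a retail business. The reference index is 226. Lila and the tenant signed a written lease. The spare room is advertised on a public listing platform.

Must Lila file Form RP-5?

No — exception (e) applies; Lila is not required to file Form RP-5.

Exception (a) does not apply: the Class 6 Approval is not current.
Exception (b) requires that no written lease is in place; but a written lease is in place, so (b) is unavailable.
Exception (c): a Small Lessor Declaration is on file; the spare room is part of the primary residence — every condition holds. But applying paragraph (h): (h) operates against (c): the reportable unit count is 99, below the 106 limit. So (c) is unavailable.
Exception (d) does not apply: there is no Schedule 5 Declaration in force.
All of (e)'s requirements are met (the number of days the property was let is 47 days, below the 55 days limit; the reference index is 226, meeting the 198 threshold). Applying paragraphs (k)–(r): (k) would limit (e) — a current Annual Waiver is held — but (l) sets (k) aside: (l) operates — the coverage ratio is 70%, below the 75% limit. (m) is triggered (the registered capacity is 40 units, below the 50 units limit), but yields to (n): (n) operates against (m): a current Class G Waiver is held. (o) would limit (n) — the property is publicly advertised — but (p) sets (o) aside: (p) operates — the space is let for business use. (q) applies (the compliance score is 43 points, under the 52 points limit), but is displaced by (r): (r) operates — a current Category 3 Certificate is held. (e) remains available.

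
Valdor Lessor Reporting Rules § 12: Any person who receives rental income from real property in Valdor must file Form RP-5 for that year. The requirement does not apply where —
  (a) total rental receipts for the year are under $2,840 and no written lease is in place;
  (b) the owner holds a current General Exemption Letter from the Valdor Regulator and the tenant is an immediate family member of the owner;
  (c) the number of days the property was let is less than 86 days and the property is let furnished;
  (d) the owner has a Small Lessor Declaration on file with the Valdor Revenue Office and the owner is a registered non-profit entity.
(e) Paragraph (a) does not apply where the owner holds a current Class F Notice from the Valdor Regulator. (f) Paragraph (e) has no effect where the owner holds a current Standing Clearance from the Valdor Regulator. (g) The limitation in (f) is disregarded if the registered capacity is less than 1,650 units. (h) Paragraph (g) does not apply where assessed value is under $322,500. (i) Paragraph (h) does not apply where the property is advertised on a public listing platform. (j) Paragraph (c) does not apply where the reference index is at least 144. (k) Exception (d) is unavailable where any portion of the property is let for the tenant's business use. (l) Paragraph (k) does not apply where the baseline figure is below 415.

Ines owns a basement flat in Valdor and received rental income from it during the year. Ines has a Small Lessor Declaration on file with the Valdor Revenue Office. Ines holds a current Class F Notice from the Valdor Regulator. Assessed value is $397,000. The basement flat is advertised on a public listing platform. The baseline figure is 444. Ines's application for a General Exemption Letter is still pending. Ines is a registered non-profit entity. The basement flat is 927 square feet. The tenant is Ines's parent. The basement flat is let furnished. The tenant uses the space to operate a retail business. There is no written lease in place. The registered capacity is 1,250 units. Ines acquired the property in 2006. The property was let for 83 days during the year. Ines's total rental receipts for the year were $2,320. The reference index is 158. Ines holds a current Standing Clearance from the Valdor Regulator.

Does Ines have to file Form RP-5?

Yes — Ines must file Form RP-5.

Exception (a) is satisfied on its face — total rental receipts for the year are $2,320, under the $2,840 limit; there is no written lease. But applying paragraphs (e)–(i): (e) applies — a current Class F Notice is held. (f) would limit (e) — a current Standing Clearance is held — but (g) sets (f) aside: (g) is engaged — the registered capacity is 1,250 units, less than the 1,650 units limit. (h), which would lift (g), is not engaged — assessed value is $397,000, not under $322,500. Exception (a) does not apply.
Exception (b) requires that the owner holds a current General Exemption Letter from the Valdor Regulator; but the General Exemption Letter is not current, so (b) is unavailable.
Exception (c) is satisfied on its face — the number of days the property was let is 83 days, less than the 86 days limit; the property is let furnished. However, paragraph (j) must be considered: (j) is triggered — the reference index is 158, meeting the 144 threshold. (c) is therefore removed.
Exception (d)'s conditions are all satisfied: a Small Lessor Declaration is on file; Ines is a registered non-profit. But: (k) is engaged — the space is let for business use. (l) is not triggered (the baseline figure is 444, not below 415), so (k) stands. (d) is therefore removed.
None of the exceptions is available; § 12 applies in full.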